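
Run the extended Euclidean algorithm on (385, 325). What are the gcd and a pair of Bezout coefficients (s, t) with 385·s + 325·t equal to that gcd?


Euclidean algorithm on (385, 325) — divide until remainder is 0:
  385 = 1 · 325 + 60
  325 = 5 · 60 + 25
  60 = 2 · 25 + 10
  25 = 2 · 10 + 5
  10 = 2 · 5 + 0
gcd(385, 325) = 5.
Track Bezout coefficients alongside the remainders: start with r₀ = 385 = a·1 + b·0 (s = 1, t = 0) and r₁ = 325 = a·0 + b·1 (s = 0, t = 1); each new remainder r_{k+1} = r_{k-1} − q_k·r_k inherits s_{k+1} = s_{k-1} − q_k·s_k, t_{k+1} = t_{k-1} − q_k·t_k, so r_k = a·s_k + b·t_k at every step:
  q = 1: r = 60, s = 1 − 1·0 = 1, t = 0 − 1·1 = -1  (check: 385·1 + 325·(-1) = 60)
  q = 5: r = 25, s = 0 − 5·1 = -5, t = 1 − 5·(-1) = 6  (check: 385·(-5) + 325·6 = 25)
  q = 2: r = 10, s = 1 − 2·(-5) = 11, t = -1 − 2·6 = -13  (check: 385·11 + 325·(-13) = 10)
  q = 2: r = 5, s = -5 − 2·11 = -27, t = 6 − 2·(-13) = 32  (check: 385·(-27) + 325·32 = 5)
The row with r = 5 (the gcd) gives the Bezout coefficients s = -27, t = 32.
Result: 385 · (-27) + 325 · (32) = 5.

gcd(385, 325) = 5; s = -27, t = 32 (check: 385·(-27) + 325·32 = 5).


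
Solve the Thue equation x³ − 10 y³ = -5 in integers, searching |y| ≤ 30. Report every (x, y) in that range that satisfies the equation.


The equation is x³ - 10y³ = -5. For fixed y, x³ = 10·y³ − 5, so a solution requires the RHS to be a perfect cube.
Strategy: iterate y from -30 to 30, compute RHS = 10·y³ − 5, and check whether it is a (positive or negative) perfect cube.
Check small values of y:
  y = 0: RHS = -5 is not a perfect cube.
  y = 1: RHS = 5 is not a perfect cube.
  y = -1: RHS = -15 is not a perfect cube.
  y = 2: RHS = 75 is not a perfect cube.
  y = -2: RHS = -85 is not a perfect cube.
  y = 3: RHS = 265 is not a perfect cube.
  y = -3: RHS = -275 is not a perfect cube.
Continuing the search up to |y| = 30 finds no solutions either.
No (x, y) in the scanned range satisfies the equation.

No integer solutions with |y| ≤ 30.


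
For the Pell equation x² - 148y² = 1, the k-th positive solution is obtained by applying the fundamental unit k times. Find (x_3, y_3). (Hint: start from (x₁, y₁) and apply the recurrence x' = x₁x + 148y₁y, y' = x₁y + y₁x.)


Step 1: Find the fundamental solution (x₁, y₁) of x² - 148y² = 1.
  Expand √148 as a continued fraction. a₀ = ⌊√148⌋ = 12; iterate m_{k+1} = d_k·a_k − m_k, d_{k+1} = (148 − m_{k+1}²)/d_k, a_{k+1} = ⌊(a₀ + m_{k+1})/d_{k+1}⌋ (starting m₀ = 0, d₀ = 1), with convergents p_k = a_k·p_{k-1} + p_{k-2}, q_k = a_k·q_{k-1} + q_{k-2} (p₋₁ = 1, q₋₁ = 0):
  k = 0: a₀ = 12; p₀/q₀ = 12/1; p₀² − 148·q₀² = 144 − 148 = -4.
  k = 1: m = 12, d = 4, a = ⌊(12 + 12)/4⌋ = 6; p/q = (6·12 + 1)/(6·1 + 0) = 73/6; p² − 148·q² = 5329 − 5328 = 1.
  The first convergent with p² − 148·q² = 1 gives the fundamental solution (x₁, y₁) = (73, 6).
Step 2: Apply the recurrence (x_{n+1}, y_{n+1}) = (x₁x_n + 148y₁y_n, x₁y_n + y₁x_n) repeatedly.
  From (x_1, y_1) = (73, 6): x_2 = 73·73 + 148·6·6 = 10657; y_2 = 73·6 + 6·73 = 876.
  From (x_2, y_2) = (10657, 876): x_3 = 73·10657 + 148·6·876 = 1555849; y_3 = 73·876 + 6·10657 = 127890.
Step 3: Verify x_3² - 148·y_3² = 2420666110801 - 2420666110800 = 1 (should be 1). ✓

(x_1, y_1) = (73, 6); (x_3, y_3) = (1555849, 127890).


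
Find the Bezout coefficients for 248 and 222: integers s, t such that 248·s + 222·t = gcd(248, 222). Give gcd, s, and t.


Euclidean algorithm on (248, 222) — divide until remainder is 0:
  248 = 1 · 222 + 26
  222 = 8 · 26 + 14
  26 = 1 · 14 + 12
  14 = 1 · 12 + 2
  12 = 6 · 2 + 0
gcd(248, 222) = 2.
Track Bezout coefficients alongside the remainders: start with r₀ = 248 = a·1 + b·0 (s = 1, t = 0) and r₁ = 222 = a·0 + b·1 (s = 0, t = 1); each new remainder r_{k+1} = r_{k-1} − q_k·r_k inherits s_{k+1} = s_{k-1} − q_k·s_k, t_{k+1} = t_{k-1} − q_k·t_k, so r_k = a·s_k + b·t_k at every step:
  q = 1: r = 26, s = 1 − 1·0 = 1, t = 0 − 1·1 = -1  (check: 248·1 + 222·(-1) = 26)
  q = 8: r = 14, s = 0 − 8·1 = -8, t = 1 − 8·(-1) = 9  (check: 248·(-8) + 222·9 = 14)
  q = 1: r = 12, s = 1 − 1·(-8) = 9, t = -1 − 1·9 = -10  (check: 248·9 + 222·(-10) = 12)
  q = 1: r = 2, s = -8 − 1·9 = -17, t = 9 − 1·(-10) = 19  (check: 248·(-17) + 222·19 = 2)
The row with r = 2 (the gcd) gives the Bezout coefficients s = -17, t = 19.
Result: 248 · (-17) + 222 · (19) = 2.

gcd(248, 222) = 2; s = -17, t = 19 (check: 248·(-17) + 222·19 = 2).


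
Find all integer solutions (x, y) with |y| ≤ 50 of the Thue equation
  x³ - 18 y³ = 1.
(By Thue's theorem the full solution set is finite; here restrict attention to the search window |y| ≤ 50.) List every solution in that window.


The equation is x³ - 18y³ = 1. For fixed y, x³ = 18·y³ + 1, so a solution requires the RHS to be a perfect cube.
Strategy: iterate y from -50 to 50, compute RHS = 18·y³ + 1, and check whether it is a (positive or negative) perfect cube.
Check small values of y:
  y = 0: RHS = 1 = (1)³ ⇒ x = 1 works.
  y = 1: RHS = 19 is not a perfect cube.
  y = -1: RHS = -17 is not a perfect cube.
  y = 2: RHS = 145 is not a perfect cube.
  y = -2: RHS = -143 is not a perfect cube.
  y = 3: RHS = 487 is not a perfect cube.
  y = -3: RHS = -485 is not a perfect cube.
Continuing the search up to |y| = 50 finds no further solutions beyond those listed.
Collected solutions: (1, 0).

Solutions (with |y| ≤ 50): (1, 0).


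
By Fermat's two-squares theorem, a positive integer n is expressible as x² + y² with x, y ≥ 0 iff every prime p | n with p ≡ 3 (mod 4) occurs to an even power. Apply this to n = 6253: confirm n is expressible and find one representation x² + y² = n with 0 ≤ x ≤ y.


Step 1: Factor n = 6253 = 13^2 · 37.
Step 2: Check the mod-4 condition on each prime factor: 13 ≡ 1 (mod 4), exponent 2; 37 ≡ 1 (mod 4), exponent 1.
All primes ≡ 3 (mod 4) appear to even exponent (or don't appear), so by the two-squares theorem n IS expressible as a sum of two squares.
Step 3: Build a representation. Here n = 13 · 13 · 37 is a product of primes ≡ 1 (mod 4). Each prime p ≡ 1 (mod 4) is itself a sum of two squares; find a² by testing p − a² for a perfect square:
  13: 13 − 1² = 12, 13 − 2² = 9 = 3² ⇒ 13 = 2² + 3².
  37: 37 − 1² = 36 = 6² ⇒ 37 = 1² + 6².
  Combine using the Brahmagupta–Fibonacci identity (a² + b²)(c² + d²) = (ac − bd)² + (ad + bc)² = (ac + bd)² + (ad − bc)²:
  13 · 13 = 169: from (2² + 3²)(2² + 3²), take (2·2 − 3·3, 2·3 + 3·2) = (4 − 9, 6 + 6) = (-5, 12); dropping signs (only squares matter) gives (5, 12); check 5² + 12² = 25 + 144 = 169 ✓.
  169 · 37 = 6253: from (5² + 12²)(1² + 6²), take (5·1 − 12·6, 5·6 + 12·1) = (5 − 72, 30 + 12) = (-67, 42); dropping signs (only squares matter) gives (67, 42); check 67² + 42² = 4489 + 1764 = 6253 ✓.
Step 4: Order so x ≤ y and verify: 42² + 67² = 1764 + 4489 = 6253 = n. ✓

n = 6253 = 42² + 67² (one valid representation with x ≤ y).


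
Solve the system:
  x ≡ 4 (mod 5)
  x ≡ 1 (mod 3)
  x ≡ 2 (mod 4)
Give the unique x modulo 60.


Moduli 5, 3, 4 are pairwise coprime; by CRT there is a unique solution modulo M = 5 · 3 · 4 = 60.
Solve pairwise, accumulating the modulus:
  Start with x ≡ 4 (mod 5).
  Combine with x ≡ 1 (mod 3): since gcd(5, 3) = 1, we get a unique residue mod 15.
    Write x = 4 + 5·t and substitute into x ≡ 1 (mod 3): 5·t ≡ 1 − 4 = -3 (mod 3).
    Reduce coefficients mod 3: 2·t ≡ 0 (mod 3).
    The inverse of 2 mod 3 is 2 (since 2·2 = 4 = 1·3 + 1), so t ≡ 2·0 = 0 ≡ 0 (mod 3).
    Then x = 4 + 5·0 = 4, valid modulo lcm(5, 3) = 15: x ≡ 4 (mod 15).
  Combine with x ≡ 2 (mod 4): since gcd(15, 4) = 1, we get a unique residue mod 60.
    Write x = 4 + 15·t and substitute into x ≡ 2 (mod 4): 15·t ≡ 2 − 4 = -2 (mod 4).
    Reduce coefficients mod 4: 3·t ≡ 2 (mod 4).
    The inverse of 3 mod 4 is 3 (since 3·3 = 9 = 2·4 + 1), so t ≡ 3·2 = 6 ≡ 2 (mod 4).
    Then x = 4 + 15·2 = 34, valid modulo lcm(15, 4) = 60: x ≡ 34 (mod 60).
Verify: 34 mod 5 = 4 ✓, 34 mod 3 = 1 ✓, 34 mod 4 = 2 ✓.

x ≡ 34 (mod 60).


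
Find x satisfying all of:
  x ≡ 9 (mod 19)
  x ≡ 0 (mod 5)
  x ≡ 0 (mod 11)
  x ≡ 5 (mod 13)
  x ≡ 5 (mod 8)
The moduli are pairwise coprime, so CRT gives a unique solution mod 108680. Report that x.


Product of moduli M = 19 · 5 · 11 · 13 · 8 = 108680.
Merge one congruence at a time:
  Start: x ≡ 9 (mod 19).
  Combine with x ≡ 0 (mod 5); new modulus lcm = 95.
    Write x = 9 + 19·t and substitute into x ≡ 0 (mod 5): 19·t ≡ 0 − 9 = -9 (mod 5).
    Reduce coefficients mod 5: 4·t ≡ 1 (mod 5).
    The inverse of 4 mod 5 is 4 (since 4·4 = 16 = 3·5 + 1), so t ≡ 4·1 = 4 ≡ 4 (mod 5).
    Then x = 9 + 19·4 = 85, valid modulo lcm(19, 5) = 95: x ≡ 85 (mod 95).
  Combine with x ≡ 0 (mod 11); new modulus lcm = 1045.
    Write x = 85 + 95·t and substitute into x ≡ 0 (mod 11): 95·t ≡ 0 − 85 = -85 (mod 11).
    Reduce coefficients mod 11: 7·t ≡ 3 (mod 11).
    The inverse of 7 mod 11 is 8 (since 7·8 = 56 = 5·11 + 1), so t ≡ 8·3 = 24 ≡ 2 (mod 11).
    Then x = 85 + 95·2 = 275, valid modulo lcm(95, 11) = 1045: x ≡ 275 (mod 1045).
  Combine with x ≡ 5 (mod 13); new modulus lcm = 13585.
    Write x = 275 + 1045·t and substitute into x ≡ 5 (mod 13): 1045·t ≡ 5 − 275 = -270 (mod 13).
    Reduce coefficients mod 13: 5·t ≡ 3 (mod 13).
    The inverse of 5 mod 13 is 8 (since 5·8 = 40 = 3·13 + 1), so t ≡ 8·3 = 24 ≡ 11 (mod 13).
    Then x = 275 + 1045·11 = 11770, valid modulo lcm(1045, 13) = 13585: x ≡ 11770 (mod 13585).
  Combine with x ≡ 5 (mod 8); new modulus lcm = 108680.
    Write x = 11770 + 13585·t and substitute into x ≡ 5 (mod 8): 13585·t ≡ 5 − 11770 = -11765 (mod 8).
    Reduce coefficients mod 8: 1·t ≡ 3 (mod 8).
    So t ≡ 3 (mod 8).
    Then x = 11770 + 13585·3 = 52525, valid modulo lcm(13585, 8) = 108680: x ≡ 52525 (mod 108680).
Verify against each original: 52525 mod 19 = 9, 52525 mod 5 = 0, 52525 mod 11 = 0, 52525 mod 13 = 5, 52525 mod 8 = 5.

x ≡ 52525 (mod 108680).


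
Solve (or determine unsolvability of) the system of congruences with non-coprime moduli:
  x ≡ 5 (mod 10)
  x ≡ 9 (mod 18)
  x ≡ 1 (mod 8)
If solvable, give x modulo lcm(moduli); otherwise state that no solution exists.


Moduli 10, 18, 8 are not pairwise coprime, so CRT works modulo lcm(m_i) when all pairwise compatibility conditions hold.
Pairwise compatibility: gcd(m_i, m_j) must divide a_i - a_j for every pair.
Merge one congruence at a time:
  Start: x ≡ 5 (mod 10).
  Combine with x ≡ 9 (mod 18): gcd(10, 18) = 2; 9 - 5 = 4, which IS divisible by 2, so compatible.
    Write x = 5 + 10·t and substitute into x ≡ 9 (mod 18): 10·t ≡ 9 − 5 = 4 (mod 18).
    Divide the congruence (and modulus) by g = 2: 5·t ≡ 2 (mod 9).
    The inverse of 5 mod 9 is 2 (since 5·2 = 10 = 1·9 + 1), so t ≡ 2·2 = 4 ≡ 4 (mod 9).
    Then x = 5 + 10·4 = 45, valid modulo lcm(10, 18) = 90: x ≡ 45 (mod 90).
  Combine with x ≡ 1 (mod 8): gcd(90, 8) = 2; 1 - 45 = -44, which IS divisible by 2, so compatible.
    Write x = 45 + 90·t and substitute into x ≡ 1 (mod 8): 90·t ≡ 1 − 45 = -44 (mod 8).
    Divide the congruence (and modulus) by g = 2: 45·t ≡ -22 (mod 4).
    Reduce coefficients mod 4: 1·t ≡ 2 (mod 4).
    So t ≡ 2 (mod 4).
    Then x = 45 + 90·2 = 225, valid modulo lcm(90, 8) = 360: x ≡ 225 (mod 360).
Verify: 225 mod 10 = 5, 225 mod 18 = 9, 225 mod 8 = 1.

x ≡ 225 (mod 360).


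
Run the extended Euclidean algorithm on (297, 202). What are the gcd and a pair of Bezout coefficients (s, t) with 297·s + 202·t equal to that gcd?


Euclidean algorithm on (297, 202) — divide until remainder is 0:
  297 = 1 · 202 + 95
  202 = 2 · 95 + 12
  95 = 7 · 12 + 11
  12 = 1 · 11 + 1
  11 = 11 · 1 + 0
gcd(297, 202) = 1.
Track Bezout coefficients alongside the remainders: start with r₀ = 297 = a·1 + b·0 (s = 1, t = 0) and r₁ = 202 = a·0 + b·1 (s = 0, t = 1); each new remainder r_{k+1} = r_{k-1} − q_k·r_k inherits s_{k+1} = s_{k-1} − q_k·s_k, t_{k+1} = t_{k-1} − q_k·t_k, so r_k = a·s_k + b·t_k at every step:
  q = 1: r = 95, s = 1 − 1·0 = 1, t = 0 − 1·1 = -1  (check: 297·1 + 202·(-1) = 95)
  q = 2: r = 12, s = 0 − 2·1 = -2, t = 1 − 2·(-1) = 3  (check: 297·(-2) + 202·3 = 12)
  q = 7: r = 11, s = 1 − 7·(-2) = 15, t = -1 − 7·3 = -22  (check: 297·15 + 202·(-22) = 11)
  q = 1: r = 1, s = -2 − 1·15 = -17, t = 3 − 1·(-22) = 25  (check: 297·(-17) + 202·25 = 1)
The row with r = 1 (the gcd) gives the Bezout coefficients s = -17, t = 25.
Result: 297 · (-17) + 202 · (25) = 1.

gcd(297, 202) = 1; s = -17, t = 25 (check: 297·(-17) + 202·25 = 1).


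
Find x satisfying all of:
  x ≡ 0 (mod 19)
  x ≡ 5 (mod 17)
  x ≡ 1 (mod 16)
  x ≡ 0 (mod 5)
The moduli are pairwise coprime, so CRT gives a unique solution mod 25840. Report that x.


Product of moduli M = 19 · 17 · 16 · 5 = 25840.
Merge one congruence at a time:
  Start: x ≡ 0 (mod 19).
  Combine with x ≡ 5 (mod 17); new modulus lcm = 323.
    Write x = 0 + 19·t and substitute into x ≡ 5 (mod 17): 19·t ≡ 5 − 0 = 5 (mod 17).
    Reduce coefficients mod 17: 2·t ≡ 5 (mod 17).
    The inverse of 2 mod 17 is 9 (since 2·9 = 18 = 1·17 + 1), so t ≡ 9·5 = 45 ≡ 11 (mod 17).
    Then x = 0 + 19·11 = 209, valid modulo lcm(19, 17) = 323: x ≡ 209 (mod 323).
  Combine with x ≡ 1 (mod 16); new modulus lcm = 5168.
    Write x = 209 + 323·t and substitute into x ≡ 1 (mod 16): 323·t ≡ 1 − 209 = -208 (mod 16).
    Reduce coefficients mod 16: 3·t ≡ 0 (mod 16).
    The inverse of 3 mod 16 is 11 (since 3·11 = 33 = 2·16 + 1), so t ≡ 11·0 = 0 ≡ 0 (mod 16).
    Then x = 209 + 323·0 = 209, valid modulo lcm(323, 16) = 5168: x ≡ 209 (mod 5168).
  Combine with x ≡ 0 (mod 5); new modulus lcm = 25840.
    Write x = 209 + 5168·t and substitute into x ≡ 0 (mod 5): 5168·t ≡ 0 − 209 = -209 (mod 5).
    Reduce coefficients mod 5: 3·t ≡ 1 (mod 5).
    The inverse of 3 mod 5 is 2 (since 3·2 = 6 = 1·5 + 1), so t ≡ 2·1 = 2 ≡ 2 (mod 5).
    Then x = 209 + 5168·2 = 10545, valid modulo lcm(5168, 5) = 25840: x ≡ 10545 (mod 25840).
Verify against each original: 10545 mod 19 = 0, 10545 mod 17 = 5, 10545 mod 16 = 1, 10545 mod 5 = 0.

x ≡ 10545 (mod 25840).


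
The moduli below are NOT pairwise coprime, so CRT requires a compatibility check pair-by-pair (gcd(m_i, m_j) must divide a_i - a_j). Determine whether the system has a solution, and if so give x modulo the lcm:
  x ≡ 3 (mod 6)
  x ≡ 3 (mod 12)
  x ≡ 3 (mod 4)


Moduli 6, 12, 4 are not pairwise coprime, so CRT works modulo lcm(m_i) when all pairwise compatibility conditions hold.
Pairwise compatibility: gcd(m_i, m_j) must divide a_i - a_j for every pair.
Merge one congruence at a time:
  Start: x ≡ 3 (mod 6).
  Combine with x ≡ 3 (mod 12): gcd(6, 12) = 6; 3 - 3 = 0, which IS divisible by 6, so compatible.
    Write x = 3 + 6·t and substitute into x ≡ 3 (mod 12): 6·t ≡ 3 − 3 = 0 (mod 12).
    Divide the congruence (and modulus) by g = 6: 1·t ≡ 0 (mod 2).
    So t ≡ 0 (mod 2).
    Then x = 3 + 6·0 = 3, valid modulo lcm(6, 12) = 12: x ≡ 3 (mod 12).
  Combine with x ≡ 3 (mod 4): gcd(12, 4) = 4; 3 - 3 = 0, which IS divisible by 4, so compatible.
    Write x = 3 + 12·t and substitute into x ≡ 3 (mod 4): 12·t ≡ 3 − 3 = 0 (mod 4).
    Divide the congruence (and modulus) by g = 4: 3·t ≡ 0 (mod 1).
    Modulo 1 every t works; take t = 0.
    Then x = 3 + 12·0 = 3, valid modulo lcm(12, 4) = 12: x ≡ 3 (mod 12).
Verify: 3 mod 6 = 3, 3 mod 12 = 3, 3 mod 4 = 3.

x ≡ 3 (mod 12).


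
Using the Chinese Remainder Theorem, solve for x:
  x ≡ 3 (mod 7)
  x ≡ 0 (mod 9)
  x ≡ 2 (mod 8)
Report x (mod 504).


Moduli 7, 9, 8 are pairwise coprime; by CRT there is a unique solution modulo M = 7 · 9 · 8 = 504.
Solve pairwise, accumulating the modulus:
  Start with x ≡ 3 (mod 7).
  Combine with x ≡ 0 (mod 9): since gcd(7, 9) = 1, we get a unique residue mod 63.
    Write x = 3 + 7·t and substitute into x ≡ 0 (mod 9): 7·t ≡ 0 − 3 = -3 (mod 9).
    Reduce coefficients mod 9: 7·t ≡ 6 (mod 9).
    The inverse of 7 mod 9 is 4 (since 7·4 = 28 = 3·9 + 1), so t ≡ 4·6 = 24 ≡ 6 (mod 9).
    Then x = 3 + 7·6 = 45, valid modulo lcm(7, 9) = 63: x ≡ 45 (mod 63).
  Combine with x ≡ 2 (mod 8): since gcd(63, 8) = 1, we get a unique residue mod 504.
    Write x = 45 + 63·t and substitute into x ≡ 2 (mod 8): 63·t ≡ 2 − 45 = -43 (mod 8).
    Reduce coefficients mod 8: 7·t ≡ 5 (mod 8).
    The inverse of 7 mod 8 is 7 (since 7·7 = 49 = 6·8 + 1), so t ≡ 7·5 = 35 ≡ 3 (mod 8).
    Then x = 45 + 63·3 = 234, valid modulo lcm(63, 8) = 504: x ≡ 234 (mod 504).
Verify: 234 mod 7 = 3 ✓, 234 mod 9 = 0 ✓, 234 mod 8 = 2 ✓.

x ≡ 234 (mod 504).


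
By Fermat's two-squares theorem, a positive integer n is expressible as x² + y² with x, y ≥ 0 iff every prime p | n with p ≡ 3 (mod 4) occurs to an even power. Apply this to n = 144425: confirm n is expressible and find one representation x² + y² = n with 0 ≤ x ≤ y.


Step 1: Factor n = 144425 = 5^2 · 53 · 109.
Step 2: Check the mod-4 condition on each prime factor: 5 ≡ 1 (mod 4), exponent 2; 53 ≡ 1 (mod 4), exponent 1; 109 ≡ 1 (mod 4), exponent 1.
All primes ≡ 3 (mod 4) appear to even exponent (or don't appear), so by the two-squares theorem n IS expressible as a sum of two squares.
Step 3: Build a representation. Group n = k² · m with k = 5 and m = 53 · 109 = 5777 (a product of primes ≡ 1 (mod 4)); a representation of m scales to one of n via (k·x)² + (k·y)² = k²(x² + y²). Each prime p ≡ 1 (mod 4) is itself a sum of two squares; find a² by testing p − a² for a perfect square:
  53: 53 − 1² = 52, 53 − 2² = 49 = 7² ⇒ 53 = 2² + 7².
  109: 109 − 1² = 108, 109 − 2² = 105, 109 − 3² = 100 = 10² ⇒ 109 = 3² + 10².
  Combine using the Brahmagupta–Fibonacci identity (a² + b²)(c² + d²) = (ac − bd)² + (ad + bc)² = (ac + bd)² + (ad − bc)²:
  53 · 109 = 5777: from (2² + 7²)(3² + 10²), take (2·3 − 7·10, 2·10 + 7·3) = (6 − 70, 20 + 21) = (-64, 41); dropping signs (only squares matter) gives (64, 41); check 64² + 41² = 4096 + 1681 = 5777 ✓.
  Scale by k = 5: (5·64, 5·41) = (320, 205).
Step 4: Order so x ≤ y and verify: 205² + 320² = 42025 + 102400 = 144425 = n. ✓

n = 144425 = 205² + 320² (one valid representation with x ≤ y).


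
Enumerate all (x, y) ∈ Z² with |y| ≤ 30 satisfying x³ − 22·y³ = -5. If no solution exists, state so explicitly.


The equation is x³ - 22y³ = -5. For fixed y, x³ = 22·y³ − 5, so a solution requires the RHS to be a perfect cube.
Strategy: iterate y from -30 to 30, compute RHS = 22·y³ − 5, and check whether it is a (positive or negative) perfect cube.
Check small values of y:
  y = 0: RHS = -5 is not a perfect cube.
  y = 1: RHS = 17 is not a perfect cube.
  y = -1: RHS = -27 = (-3)³ ⇒ x = -3 works.
  y = 2: RHS = 171 is not a perfect cube.
  y = -2: RHS = -181 is not a perfect cube.
  y = 3: RHS = 589 is not a perfect cube.
  y = -3: RHS = -599 is not a perfect cube.
Continuing the search up to |y| = 30 finds no further solutions beyond those listed.
Collected solutions: (-3, -1).

Solutions (with |y| ≤ 30): (-3, -1).


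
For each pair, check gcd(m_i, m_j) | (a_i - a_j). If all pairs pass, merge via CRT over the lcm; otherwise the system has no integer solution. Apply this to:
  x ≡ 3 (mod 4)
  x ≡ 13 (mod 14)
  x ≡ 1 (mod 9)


Moduli 4, 14, 9 are not pairwise coprime, so CRT works modulo lcm(m_i) when all pairwise compatibility conditions hold.
Pairwise compatibility: gcd(m_i, m_j) must divide a_i - a_j for every pair.
Merge one congruence at a time:
  Start: x ≡ 3 (mod 4).
  Combine with x ≡ 13 (mod 14): gcd(4, 14) = 2; 13 - 3 = 10, which IS divisible by 2, so compatible.
    Write x = 3 + 4·t and substitute into x ≡ 13 (mod 14): 4·t ≡ 13 − 3 = 10 (mod 14).
    Divide the congruence (and modulus) by g = 2: 2·t ≡ 5 (mod 7).
    The inverse of 2 mod 7 is 4 (since 2·4 = 8 = 1·7 + 1), so t ≡ 4·5 = 20 ≡ 6 (mod 7).
    Then x = 3 + 4·6 = 27, valid modulo lcm(4, 14) = 28: x ≡ 27 (mod 28).
  Combine with x ≡ 1 (mod 9): gcd(28, 9) = 1; 1 - 27 = -26, which IS divisible by 1, so compatible.
    Write x = 27 + 28·t and substitute into x ≡ 1 (mod 9): 28·t ≡ 1 − 27 = -26 (mod 9).
    Reduce coefficients mod 9: 1·t ≡ 1 (mod 9).
    So t ≡ 1 (mod 9).
    Then x = 27 + 28·1 = 55, valid modulo lcm(28, 9) = 252: x ≡ 55 (mod 252).
Verify: 55 mod 4 = 3, 55 mod 14 = 13, 55 mod 9 = 1.

x ≡ 55 (mod 252).


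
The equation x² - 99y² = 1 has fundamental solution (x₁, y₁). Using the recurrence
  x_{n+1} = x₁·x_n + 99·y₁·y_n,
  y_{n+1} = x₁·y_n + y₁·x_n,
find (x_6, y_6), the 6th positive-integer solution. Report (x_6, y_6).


Step 1: Find the fundamental solution (x₁, y₁) of x² - 99y² = 1.
  Expand √99 as a continued fraction. a₀ = ⌊√99⌋ = 9; iterate m_{k+1} = d_k·a_k − m_k, d_{k+1} = (99 − m_{k+1}²)/d_k, a_{k+1} = ⌊(a₀ + m_{k+1})/d_{k+1}⌋ (starting m₀ = 0, d₀ = 1), with convergents p_k = a_k·p_{k-1} + p_{k-2}, q_k = a_k·q_{k-1} + q_{k-2} (p₋₁ = 1, q₋₁ = 0):
  k = 0: a₀ = 9; p₀/q₀ = 9/1; p₀² − 99·q₀² = 81 − 99 = -18.
  k = 1: m = 9, d = 18, a = ⌊(9 + 9)/18⌋ = 1; p/q = (1·9 + 1)/(1·1 + 0) = 10/1; p² − 99·q² = 100 − 99 = 1.
  The first convergent with p² − 99·q² = 1 gives the fundamental solution (x₁, y₁) = (10, 1).
Step 2: Apply the recurrence (x_{n+1}, y_{n+1}) = (x₁x_n + 99y₁y_n, x₁y_n + y₁x_n) repeatedly.
  From (x_1, y_1) = (10, 1): x_2 = 10·10 + 99·1·1 = 199; y_2 = 10·1 + 1·10 = 20.
  From (x_2, y_2) = (199, 20): x_3 = 10·199 + 99·1·20 = 3970; y_3 = 10·20 + 1·199 = 399.
  From (x_3, y_3) = (3970, 399): x_4 = 10·3970 + 99·1·399 = 79201; y_4 = 10·399 + 1·3970 = 7960.
  From (x_4, y_4) = (79201, 7960): x_5 = 10·79201 + 99·1·7960 = 1580050; y_5 = 10·7960 + 1·79201 = 158801.
  From (x_5, y_5) = (1580050, 158801): x_6 = 10·1580050 + 99·1·158801 = 31521799; y_6 = 10·158801 + 1·1580050 = 3168060.
Step 3: Verify x_6² - 99·y_6² = 993623812196401 - 993623812196400 = 1 (should be 1). ✓

(x_1, y_1) = (10, 1); (x_6, y_6) = (31521799, 3168060).


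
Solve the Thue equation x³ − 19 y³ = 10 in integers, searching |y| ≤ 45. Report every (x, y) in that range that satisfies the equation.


The equation is x³ - 19y³ = 10. For fixed y, x³ = 19·y³ + 10, so a solution requires the RHS to be a perfect cube.
Strategy: iterate y from -45 to 45, compute RHS = 19·y³ + 10, and check whether it is a (positive or negative) perfect cube.
Check small values of y:
  y = 0: RHS = 10 is not a perfect cube.
  y = 1: RHS = 29 is not a perfect cube.
  y = -1: RHS = -9 is not a perfect cube.
  y = 2: RHS = 162 is not a perfect cube.
  y = -2: RHS = -142 is not a perfect cube.
  y = 3: RHS = 523 is not a perfect cube.
  y = -3: RHS = -503 is not a perfect cube.
Continuing the search up to |y| = 45 finds no solutions either.
No (x, y) in the scanned range satisfies the equation.

No integer solutions with |y| ≤ 45.


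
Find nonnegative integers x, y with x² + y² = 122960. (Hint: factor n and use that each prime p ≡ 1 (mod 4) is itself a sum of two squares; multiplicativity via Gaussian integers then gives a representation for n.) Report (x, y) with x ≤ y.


Step 1: Factor n = 122960 = 2^4 · 5 · 29 · 53.
Step 2: Check the mod-4 condition on each prime factor: 2 = 2 (special); 5 ≡ 1 (mod 4), exponent 1; 29 ≡ 1 (mod 4), exponent 1; 53 ≡ 1 (mod 4), exponent 1.
All primes ≡ 3 (mod 4) appear to even exponent (or don't appear), so by the two-squares theorem n IS expressible as a sum of two squares.
Step 3: Build a representation. Group n = k² · m with k = 4 and m = 5 · 29 · 53 = 7685 (a product of primes ≡ 1 (mod 4)); a representation of m scales to one of n via (k·x)² + (k·y)² = k²(x² + y²). Each prime p ≡ 1 (mod 4) is itself a sum of two squares; find a² by testing p − a² for a perfect square:
  5: 5 − 1² = 4 = 2² ⇒ 5 = 1² + 2².
  29: 29 − 1² = 28, 29 − 2² = 25 = 5² ⇒ 29 = 2² + 5².
  53: 53 − 1² = 52, 53 − 2² = 49 = 7² ⇒ 53 = 2² + 7².
  Combine using the Brahmagupta–Fibonacci identity (a² + b²)(c² + d²) = (ac − bd)² + (ad + bc)² = (ac + bd)² + (ad − bc)²:
  5 · 29 = 145: from (1² + 2²)(2² + 5²), take (1·2 − 2·5, 1·5 + 2·2) = (2 − 10, 5 + 4) = (-8, 9); dropping signs (only squares matter) gives (8, 9); check 8² + 9² = 64 + 81 = 145 ✓.
  145 · 53 = 7685: from (8² + 9²)(2² + 7²), take (8·2 − 9·7, 8·7 + 9·2) = (16 − 63, 56 + 18) = (-47, 74); dropping signs (only squares matter) gives (47, 74); check 47² + 74² = 2209 + 5476 = 7685 ✓.
  Scale by k = 4: (4·47, 4·74) = (188, 296).
Step 4: Order so x ≤ y and verify: 188² + 296² = 35344 + 87616 = 122960 = n. ✓

n = 122960 = 188² + 296² (one valid representation with x ≤ y).


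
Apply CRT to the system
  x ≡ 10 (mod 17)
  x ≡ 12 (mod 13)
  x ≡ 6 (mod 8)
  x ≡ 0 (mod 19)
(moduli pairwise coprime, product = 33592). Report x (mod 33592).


Product of moduli M = 17 · 13 · 8 · 19 = 33592.
Merge one congruence at a time:
  Start: x ≡ 10 (mod 17).
  Combine with x ≡ 12 (mod 13); new modulus lcm = 221.
    Write x = 10 + 17·t and substitute into x ≡ 12 (mod 13): 17·t ≡ 12 − 10 = 2 (mod 13).
    Reduce coefficients mod 13: 4·t ≡ 2 (mod 13).
    The inverse of 4 mod 13 is 10 (since 4·10 = 40 = 3·13 + 1), so t ≡ 10·2 = 20 ≡ 7 (mod 13).
    Then x = 10 + 17·7 = 129, valid modulo lcm(17, 13) = 221: x ≡ 129 (mod 221).
  Combine with x ≡ 6 (mod 8); new modulus lcm = 1768.
    Write x = 129 + 221·t and substitute into x ≡ 6 (mod 8): 221·t ≡ 6 − 129 = -123 (mod 8).
    Reduce coefficients mod 8: 5·t ≡ 5 (mod 8).
    The inverse of 5 mod 8 is 5 (since 5·5 = 25 = 3·8 + 1), so t ≡ 5·5 = 25 ≡ 1 (mod 8).
    Then x = 129 + 221·1 = 350, valid modulo lcm(221, 8) = 1768: x ≡ 350 (mod 1768).
  Combine with x ≡ 0 (mod 19); new modulus lcm = 33592.
    Write x = 350 + 1768·t and substitute into x ≡ 0 (mod 19): 1768·t ≡ 0 − 350 = -350 (mod 19).
    Reduce coefficients mod 19: 1·t ≡ 11 (mod 19).
    So t ≡ 11 (mod 19).
    Then x = 350 + 1768·11 = 19798, valid modulo lcm(1768, 19) = 33592: x ≡ 19798 (mod 33592).
Verify against each original: 19798 mod 17 = 10, 19798 mod 13 = 12, 19798 mod 8 = 6, 19798 mod 19 = 0.

x ≡ 19798 (mod 33592).


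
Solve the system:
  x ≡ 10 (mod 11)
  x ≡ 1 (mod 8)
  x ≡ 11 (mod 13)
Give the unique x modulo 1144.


Moduli 11, 8, 13 are pairwise coprime; by CRT there is a unique solution modulo M = 11 · 8 · 13 = 1144.
Solve pairwise, accumulating the modulus:
  Start with x ≡ 10 (mod 11).
  Combine with x ≡ 1 (mod 8): since gcd(11, 8) = 1, we get a unique residue mod 88.
    Write x = 10 + 11·t and substitute into x ≡ 1 (mod 8): 11·t ≡ 1 − 10 = -9 (mod 8).
    Reduce coefficients mod 8: 3·t ≡ 7 (mod 8).
    The inverse of 3 mod 8 is 3 (since 3·3 = 9 = 1·8 + 1), so t ≡ 3·7 = 21 ≡ 5 (mod 8).
    Then x = 10 + 11·5 = 65, valid modulo lcm(11, 8) = 88: x ≡ 65 (mod 88).
  Combine with x ≡ 11 (mod 13): since gcd(88, 13) = 1, we get a unique residue mod 1144.
    Write x = 65 + 88·t and substitute into x ≡ 11 (mod 13): 88·t ≡ 11 − 65 = -54 (mod 13).
    Reduce coefficients mod 13: 10·t ≡ 11 (mod 13).
    The inverse of 10 mod 13 is 4 (since 10·4 = 40 = 3·13 + 1), so t ≡ 4·11 = 44 ≡ 5 (mod 13).
    Then x = 65 + 88·5 = 505, valid modulo lcm(88, 13) = 1144: x ≡ 505 (mod 1144).
Verify: 505 mod 11 = 10 ✓, 505 mod 8 = 1 ✓, 505 mod 13 = 11 ✓.

x ≡ 505 (mod 1144).


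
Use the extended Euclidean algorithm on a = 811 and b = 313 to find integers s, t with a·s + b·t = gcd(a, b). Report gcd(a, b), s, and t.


Euclidean algorithm on (811, 313) — divide until remainder is 0:
  811 = 2 · 313 + 185
  313 = 1 · 185 + 128
  185 = 1 · 128 + 57
  128 = 2 · 57 + 14
  57 = 4 · 14 + 1
  14 = 14 · 1 + 0
gcd(811, 313) = 1.
Track Bezout coefficients alongside the remainders: start with r₀ = 811 = a·1 + b·0 (s = 1, t = 0) and r₁ = 313 = a·0 + b·1 (s = 0, t = 1); each new remainder r_{k+1} = r_{k-1} − q_k·r_k inherits s_{k+1} = s_{k-1} − q_k·s_k, t_{k+1} = t_{k-1} − q_k·t_k, so r_k = a·s_k + b·t_k at every step:
  q = 2: r = 185, s = 1 − 2·0 = 1, t = 0 − 2·1 = -2  (check: 811·1 + 313·(-2) = 185)
  q = 1: r = 128, s = 0 − 1·1 = -1, t = 1 − 1·(-2) = 3  (check: 811·(-1) + 313·3 = 128)
  q = 1: r = 57, s = 1 − 1·(-1) = 2, t = -2 − 1·3 = -5  (check: 811·2 + 313·(-5) = 57)
  q = 2: r = 14, s = -1 − 2·2 = -5, t = 3 − 2·(-5) = 13  (check: 811·(-5) + 313·13 = 14)
  q = 4: r = 1, s = 2 − 4·(-5) = 22, t = -5 − 4·13 = -57  (check: 811·22 + 313·(-57) = 1)
The row with r = 1 (the gcd) gives the Bezout coefficients s = 22, t = -57.
Result: 811 · (22) + 313 · (-57) = 1.

gcd(811, 313) = 1; s = 22, t = -57 (check: 811·22 + 313·(-57) = 1).


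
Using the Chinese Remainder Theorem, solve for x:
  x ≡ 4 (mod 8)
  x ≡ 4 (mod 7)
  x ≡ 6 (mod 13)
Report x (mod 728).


Moduli 8, 7, 13 are pairwise coprime; by CRT there is a unique solution modulo M = 8 · 7 · 13 = 728.
Solve pairwise, accumulating the modulus:
  Start with x ≡ 4 (mod 8).
  Combine with x ≡ 4 (mod 7): since gcd(8, 7) = 1, we get a unique residue mod 56.
    Write x = 4 + 8·t and substitute into x ≡ 4 (mod 7): 8·t ≡ 4 − 4 = 0 (mod 7).
    Reduce coefficients mod 7: 1·t ≡ 0 (mod 7).
    So t ≡ 0 (mod 7).
    Then x = 4 + 8·0 = 4, valid modulo lcm(8, 7) = 56: x ≡ 4 (mod 56).
  Combine with x ≡ 6 (mod 13): since gcd(56, 13) = 1, we get a unique residue mod 728.
    Write x = 4 + 56·t and substitute into x ≡ 6 (mod 13): 56·t ≡ 6 − 4 = 2 (mod 13).
    Reduce coefficients mod 13: 4·t ≡ 2 (mod 13).
    The inverse of 4 mod 13 is 10 (since 4·10 = 40 = 3·13 + 1), so t ≡ 10·2 = 20 ≡ 7 (mod 13).
    Then x = 4 + 56·7 = 396, valid modulo lcm(56, 13) = 728: x ≡ 396 (mod 728).
Verify: 396 mod 8 = 4 ✓, 396 mod 7 = 4 ✓, 396 mod 13 = 6 ✓.

x ≡ 396 (mod 728).


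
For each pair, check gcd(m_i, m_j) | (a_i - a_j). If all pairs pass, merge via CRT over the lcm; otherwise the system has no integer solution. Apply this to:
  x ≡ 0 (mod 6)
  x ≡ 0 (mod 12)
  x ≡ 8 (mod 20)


Moduli 6, 12, 20 are not pairwise coprime, so CRT works modulo lcm(m_i) when all pairwise compatibility conditions hold.
Pairwise compatibility: gcd(m_i, m_j) must divide a_i - a_j for every pair.
Merge one congruence at a time:
  Start: x ≡ 0 (mod 6).
  Combine with x ≡ 0 (mod 12): gcd(6, 12) = 6; 0 - 0 = 0, which IS divisible by 6, so compatible.
    Write x = 0 + 6·t and substitute into x ≡ 0 (mod 12): 6·t ≡ 0 − 0 = 0 (mod 12).
    Divide the congruence (and modulus) by g = 6: 1·t ≡ 0 (mod 2).
    So t ≡ 0 (mod 2).
    Then x = 0 + 6·0 = 0, valid modulo lcm(6, 12) = 12: x ≡ 0 (mod 12).
  Combine with x ≡ 8 (mod 20): gcd(12, 20) = 4; 8 - 0 = 8, which IS divisible by 4, so compatible.
    Write x = 0 + 12·t and substitute into x ≡ 8 (mod 20): 12·t ≡ 8 − 0 = 8 (mod 20).
    Divide the congruence (and modulus) by g = 4: 3·t ≡ 2 (mod 5).
    The inverse of 3 mod 5 is 2 (since 3·2 = 6 = 1·5 + 1), so t ≡ 2·2 = 4 ≡ 4 (mod 5).
    Then x = 0 + 12·4 = 48, valid modulo lcm(12, 20) = 60: x ≡ 48 (mod 60).
Verify: 48 mod 6 = 0, 48 mod 12 = 0, 48 mod 20 = 8.

x ≡ 48 (mod 60).


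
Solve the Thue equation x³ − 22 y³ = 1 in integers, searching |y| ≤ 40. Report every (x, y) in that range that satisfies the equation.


The equation is x³ - 22y³ = 1. For fixed y, x³ = 22·y³ + 1, so a solution requires the RHS to be a perfect cube.
Strategy: iterate y from -40 to 40, compute RHS = 22·y³ + 1, and check whether it is a (positive or negative) perfect cube.
Check small values of y:
  y = 0: RHS = 1 = (1)³ ⇒ x = 1 works.
  y = 1: RHS = 23 is not a perfect cube.
  y = -1: RHS = -21 is not a perfect cube.
  y = 2: RHS = 177 is not a perfect cube.
  y = -2: RHS = -175 is not a perfect cube.
  y = 3: RHS = 595 is not a perfect cube.
  y = -3: RHS = -593 is not a perfect cube.
Continuing the search up to |y| = 40 finds no further solutions beyond those listed.
Collected solutions: (1, 0).

Solutions (with |y| ≤ 40): (1, 0).


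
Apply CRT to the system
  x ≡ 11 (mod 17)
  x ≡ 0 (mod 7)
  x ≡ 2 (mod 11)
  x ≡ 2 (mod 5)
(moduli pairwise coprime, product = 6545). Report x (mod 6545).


Product of moduli M = 17 · 7 · 11 · 5 = 6545.
Merge one congruence at a time:
  Start: x ≡ 11 (mod 17).
  Combine with x ≡ 0 (mod 7); new modulus lcm = 119.
    Write x = 11 + 17·t and substitute into x ≡ 0 (mod 7): 17·t ≡ 0 − 11 = -11 (mod 7).
    Reduce coefficients mod 7: 3·t ≡ 3 (mod 7).
    The inverse of 3 mod 7 is 5 (since 3·5 = 15 = 2·7 + 1), so t ≡ 5·3 = 15 ≡ 1 (mod 7).
    Then x = 11 + 17·1 = 28, valid modulo lcm(17, 7) = 119: x ≡ 28 (mod 119).
  Combine with x ≡ 2 (mod 11); new modulus lcm = 1309.
    Write x = 28 + 119·t and substitute into x ≡ 2 (mod 11): 119·t ≡ 2 − 28 = -26 (mod 11).
    Reduce coefficients mod 11: 9·t ≡ 7 (mod 11).
    The inverse of 9 mod 11 is 5 (since 9·5 = 45 = 4·11 + 1), so t ≡ 5·7 = 35 ≡ 2 (mod 11).
    Then x = 28 + 119·2 = 266, valid modulo lcm(119, 11) = 1309: x ≡ 266 (mod 1309).
  Combine with x ≡ 2 (mod 5); new modulus lcm = 6545.
    Write x = 266 + 1309·t and substitute into x ≡ 2 (mod 5): 1309·t ≡ 2 − 266 = -264 (mod 5).
    Reduce coefficients mod 5: 4·t ≡ 1 (mod 5).
    The inverse of 4 mod 5 is 4 (since 4·4 = 16 = 3·5 + 1), so t ≡ 4·1 = 4 ≡ 4 (mod 5).
    Then x = 266 + 1309·4 = 5502, valid modulo lcm(1309, 5) = 6545: x ≡ 5502 (mod 6545).
Verify against each original: 5502 mod 17 = 11, 5502 mod 7 = 0, 5502 mod 11 = 2, 5502 mod 5 = 2.

x ≡ 5502 (mod 6545).


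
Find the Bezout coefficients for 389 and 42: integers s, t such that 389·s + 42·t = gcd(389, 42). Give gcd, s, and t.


Euclidean algorithm on (389, 42) — divide until remainder is 0:
  389 = 9 · 42 + 11
  42 = 3 · 11 + 9
  11 = 1 · 9 + 2
  9 = 4 · 2 + 1
  2 = 2 · 1 + 0
gcd(389, 42) = 1.
Track Bezout coefficients alongside the remainders: start with r₀ = 389 = a·1 + b·0 (s = 1, t = 0) and r₁ = 42 = a·0 + b·1 (s = 0, t = 1); each new remainder r_{k+1} = r_{k-1} − q_k·r_k inherits s_{k+1} = s_{k-1} − q_k·s_k, t_{k+1} = t_{k-1} − q_k·t_k, so r_k = a·s_k + b·t_k at every step:
  q = 9: r = 11, s = 1 − 9·0 = 1, t = 0 − 9·1 = -9  (check: 389·1 + 42·(-9) = 11)
  q = 3: r = 9, s = 0 − 3·1 = -3, t = 1 − 3·(-9) = 28  (check: 389·(-3) + 42·28 = 9)
  q = 1: r = 2, s = 1 − 1·(-3) = 4, t = -9 − 1·28 = -37  (check: 389·4 + 42·(-37) = 2)
  q = 4: r = 1, s = -3 − 4·4 = -19, t = 28 − 4·(-37) = 176  (check: 389·(-19) + 42·176 = 1)
The row with r = 1 (the gcd) gives the Bezout coefficients s = -19, t = 176.
Result: 389 · (-19) + 42 · (176) = 1.

gcd(389, 42) = 1; s = -19, t = 176 (check: 389·(-19) + 42·176 = 1).


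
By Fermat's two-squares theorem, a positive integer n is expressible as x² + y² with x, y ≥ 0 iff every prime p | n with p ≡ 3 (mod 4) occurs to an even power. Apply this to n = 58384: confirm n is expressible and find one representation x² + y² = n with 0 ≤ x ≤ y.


Step 1: Factor n = 58384 = 2^4 · 41 · 89.
Step 2: Check the mod-4 condition on each prime factor: 2 = 2 (special); 41 ≡ 1 (mod 4), exponent 1; 89 ≡ 1 (mod 4), exponent 1.
All primes ≡ 3 (mod 4) appear to even exponent (or don't appear), so by the two-squares theorem n IS expressible as a sum of two squares.
Step 3: Build a representation. Group n = k² · m with k = 4 and m = 41 · 89 = 3649 (a product of primes ≡ 1 (mod 4)); a representation of m scales to one of n via (k·x)² + (k·y)² = k²(x² + y²). Each prime p ≡ 1 (mod 4) is itself a sum of two squares; find a² by testing p − a² for a perfect square:
  41: 41 − 1² = 40, 41 − 2² = 37, 41 − 3² = 32, 41 − 4² = 25 = 5² ⇒ 41 = 4² + 5².
  89: 89 − 1² = 88, 89 − 2² = 85, 89 − 3² = 80, 89 − 4² = 73, 89 − 5² = 64 = 8² ⇒ 89 = 5² + 8².
  Combine using the Brahmagupta–Fibonacci identity (a² + b²)(c² + d²) = (ac − bd)² + (ad + bc)² = (ac + bd)² + (ad − bc)²:
  41 · 89 = 3649: from (4² + 5²)(5² + 8²), take (4·5 − 5·8, 4·8 + 5·5) = (20 − 40, 32 + 25) = (-20, 57); dropping signs (only squares matter) gives (20, 57); check 20² + 57² = 400 + 3249 = 3649 ✓.
  Scale by k = 4: (4·20, 4·57) = (80, 228).
Step 4: Order so x ≤ y and verify: 80² + 228² = 6400 + 51984 = 58384 = n. ✓

n = 58384 = 80² + 228² (one valid representation with x ≤ y).


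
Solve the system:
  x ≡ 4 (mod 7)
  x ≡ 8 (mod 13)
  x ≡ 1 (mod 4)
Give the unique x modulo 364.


Moduli 7, 13, 4 are pairwise coprime; by CRT there is a unique solution modulo M = 7 · 13 · 4 = 364.
Solve pairwise, accumulating the modulus:
  Start with x ≡ 4 (mod 7).
  Combine with x ≡ 8 (mod 13): since gcd(7, 13) = 1, we get a unique residue mod 91.
    Write x = 4 + 7·t and substitute into x ≡ 8 (mod 13): 7·t ≡ 8 − 4 = 4 (mod 13).
    The inverse of 7 mod 13 is 2 (since 7·2 = 14 = 1·13 + 1), so t ≡ 2·4 = 8 ≡ 8 (mod 13).
    Then x = 4 + 7·8 = 60, valid modulo lcm(7, 13) = 91: x ≡ 60 (mod 91).
  Combine with x ≡ 1 (mod 4): since gcd(91, 4) = 1, we get a unique residue mod 364.
    Write x = 60 + 91·t and substitute into x ≡ 1 (mod 4): 91·t ≡ 1 − 60 = -59 (mod 4).
    Reduce coefficients mod 4: 3·t ≡ 1 (mod 4).
    The inverse of 3 mod 4 is 3 (since 3·3 = 9 = 2·4 + 1), so t ≡ 3·1 = 3 ≡ 3 (mod 4).
    Then x = 60 + 91·3 = 333, valid modulo lcm(91, 4) = 364: x ≡ 333 (mod 364).
Verify: 333 mod 7 = 4 ✓, 333 mod 13 = 8 ✓, 333 mod 4 = 1 ✓.

x ≡ 333 (mod 364).


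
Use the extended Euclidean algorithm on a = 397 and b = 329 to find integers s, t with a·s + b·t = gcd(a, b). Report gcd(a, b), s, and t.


Euclidean algorithm on (397, 329) — divide until remainder is 0:
  397 = 1 · 329 + 68
  329 = 4 · 68 + 57
  68 = 1 · 57 + 11
  57 = 5 · 11 + 2
  11 = 5 · 2 + 1
  2 = 2 · 1 + 0
gcd(397, 329) = 1.
Track Bezout coefficients alongside the remainders: start with r₀ = 397 = a·1 + b·0 (s = 1, t = 0) and r₁ = 329 = a·0 + b·1 (s = 0, t = 1); each new remainder r_{k+1} = r_{k-1} − q_k·r_k inherits s_{k+1} = s_{k-1} − q_k·s_k, t_{k+1} = t_{k-1} − q_k·t_k, so r_k = a·s_k + b·t_k at every step:
  q = 1: r = 68, s = 1 − 1·0 = 1, t = 0 − 1·1 = -1  (check: 397·1 + 329·(-1) = 68)
  q = 4: r = 57, s = 0 − 4·1 = -4, t = 1 − 4·(-1) = 5  (check: 397·(-4) + 329·5 = 57)
  q = 1: r = 11, s = 1 − 1·(-4) = 5, t = -1 − 1·5 = -6  (check: 397·5 + 329·(-6) = 11)
  q = 5: r = 2, s = -4 − 5·5 = -29, t = 5 − 5·(-6) = 35  (check: 397·(-29) + 329·35 = 2)
  q = 5: r = 1, s = 5 − 5·(-29) = 150, t = -6 − 5·35 = -181  (check: 397·150 + 329·(-181) = 1)
The row with r = 1 (the gcd) gives the Bezout coefficients s = 150, t = -181.
Result: 397 · (150) + 329 · (-181) = 1.

gcd(397, 329) = 1; s = 150, t = -181 (check: 397·150 + 329·(-181) = 1).


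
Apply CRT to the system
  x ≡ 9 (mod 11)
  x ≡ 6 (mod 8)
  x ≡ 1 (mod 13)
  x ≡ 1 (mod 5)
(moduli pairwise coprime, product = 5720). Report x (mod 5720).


Product of moduli M = 11 · 8 · 13 · 5 = 5720.
Merge one congruence at a time:
  Start: x ≡ 9 (mod 11).
  Combine with x ≡ 6 (mod 8); new modulus lcm = 88.
    Write x = 9 + 11·t and substitute into x ≡ 6 (mod 8): 11·t ≡ 6 − 9 = -3 (mod 8).
    Reduce coefficients mod 8: 3·t ≡ 5 (mod 8).
    The inverse of 3 mod 8 is 3 (since 3·3 = 9 = 1·8 + 1), so t ≡ 3·5 = 15 ≡ 7 (mod 8).
    Then x = 9 + 11·7 = 86, valid modulo lcm(11, 8) = 88: x ≡ 86 (mod 88).
  Combine with x ≡ 1 (mod 13); new modulus lcm = 1144.
    Write x = 86 + 88·t and substitute into x ≡ 1 (mod 13): 88·t ≡ 1 − 86 = -85 (mod 13).
    Reduce coefficients mod 13: 10·t ≡ 6 (mod 13).
    The inverse of 10 mod 13 is 4 (since 10·4 = 40 = 3·13 + 1), so t ≡ 4·6 = 24 ≡ 11 (mod 13).
    Then x = 86 + 88·11 = 1054, valid modulo lcm(88, 13) = 1144: x ≡ 1054 (mod 1144).
  Combine with x ≡ 1 (mod 5); new modulus lcm = 5720.
    Write x = 1054 + 1144·t and substitute into x ≡ 1 (mod 5): 1144·t ≡ 1 − 1054 = -1053 (mod 5).
    Reduce coefficients mod 5: 4·t ≡ 2 (mod 5).
    The inverse of 4 mod 5 is 4 (since 4·4 = 16 = 3·5 + 1), so t ≡ 4·2 = 8 ≡ 3 (mod 5).
    Then x = 1054 + 1144·3 = 4486, valid modulo lcm(1144, 5) = 5720: x ≡ 4486 (mod 5720).
Verify against each original: 4486 mod 11 = 9, 4486 mod 8 = 6, 4486 mod 13 = 1, 4486 mod 5 = 1.

x ≡ 4486 (mod 5720).
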